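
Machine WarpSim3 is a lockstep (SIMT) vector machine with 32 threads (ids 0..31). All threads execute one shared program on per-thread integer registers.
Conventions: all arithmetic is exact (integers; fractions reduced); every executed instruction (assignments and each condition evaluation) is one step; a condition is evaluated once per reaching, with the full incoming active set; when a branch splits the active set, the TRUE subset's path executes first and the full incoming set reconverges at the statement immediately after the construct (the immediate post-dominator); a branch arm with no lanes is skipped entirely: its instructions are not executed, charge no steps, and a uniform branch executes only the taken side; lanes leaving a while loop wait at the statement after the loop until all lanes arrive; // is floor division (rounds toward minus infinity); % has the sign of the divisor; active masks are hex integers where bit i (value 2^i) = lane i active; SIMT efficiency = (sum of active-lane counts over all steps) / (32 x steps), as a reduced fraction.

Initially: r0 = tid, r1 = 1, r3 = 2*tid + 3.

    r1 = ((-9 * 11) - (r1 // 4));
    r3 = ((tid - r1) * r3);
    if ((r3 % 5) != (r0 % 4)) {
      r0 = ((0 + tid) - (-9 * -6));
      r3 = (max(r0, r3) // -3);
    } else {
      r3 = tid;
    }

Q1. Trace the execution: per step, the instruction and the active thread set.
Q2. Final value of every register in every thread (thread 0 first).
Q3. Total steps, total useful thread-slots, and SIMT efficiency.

step 0: r1 <- ((-9 * 11) - (r1 // 4)) 0xffffffff
step 1: r3 <- ((tid - r1) * r3)      0xffffffff
step 2: eval ((r3 % 5) != (r0 % 4))  0xffffffff
step 3: r0 <- ((0 + tid) - (-9 * -6)) 0xbf36fbf3
step 4: r3 <- (max(r0, r3) // -3)    0xbf36fbf3
step 5: r3 <- tid                    0x40c9040c

Answer: 6 steps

r0: -54,-53,2,3,-50,-49,-48,-47,-46,-45,10,-43,-42,-41,-40,-39,16,-37,-36,19,-34,-33,22,23,-30,-29,-28,-27,-26,-25,30,-23
r1: -99,-99,-99,-99,-99,-99,-99,-99,-99,-99,-99,-99,-99,-99,-99,-99,-99,-99,-99,-99,-99,-99,-99,-99,-99,-99,-99,-99,-99,-99,-99,-99
r3: -99,-167,2,3,-378,-451,-525,-601,-678,-756,10,-917,-999,-1083,-1168,-1254,16,-1431,-1521,19,-1706,-1800,22,23,-2091,-2191,-2292,-2394,-2498,-2603,30,-2817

steps = 6; useful = 152; efficiency = 152/192 = 19/24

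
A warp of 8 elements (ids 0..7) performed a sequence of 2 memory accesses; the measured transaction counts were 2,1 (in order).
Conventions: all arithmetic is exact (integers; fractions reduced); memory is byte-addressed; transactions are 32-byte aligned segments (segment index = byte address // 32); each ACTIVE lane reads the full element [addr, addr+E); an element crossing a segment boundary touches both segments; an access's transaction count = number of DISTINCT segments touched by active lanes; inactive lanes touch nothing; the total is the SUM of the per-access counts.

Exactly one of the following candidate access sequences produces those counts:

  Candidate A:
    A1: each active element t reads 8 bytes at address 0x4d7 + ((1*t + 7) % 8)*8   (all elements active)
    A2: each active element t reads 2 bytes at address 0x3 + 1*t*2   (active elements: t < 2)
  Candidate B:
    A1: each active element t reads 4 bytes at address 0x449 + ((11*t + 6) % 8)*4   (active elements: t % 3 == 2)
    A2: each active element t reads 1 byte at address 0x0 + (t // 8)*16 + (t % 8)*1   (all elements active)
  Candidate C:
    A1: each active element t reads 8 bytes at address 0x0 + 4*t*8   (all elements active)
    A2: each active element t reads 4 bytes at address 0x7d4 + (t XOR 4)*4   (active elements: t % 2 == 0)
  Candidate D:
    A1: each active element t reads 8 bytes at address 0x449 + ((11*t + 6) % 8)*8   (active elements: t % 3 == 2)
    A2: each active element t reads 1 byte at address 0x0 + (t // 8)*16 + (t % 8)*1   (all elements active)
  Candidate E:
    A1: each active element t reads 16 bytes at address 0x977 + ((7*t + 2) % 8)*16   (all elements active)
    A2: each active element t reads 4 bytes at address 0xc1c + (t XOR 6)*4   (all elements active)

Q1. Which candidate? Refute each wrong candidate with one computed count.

A: A1 gives 3 transactions, not 2
C: A1 gives 8 transactions, not 2
D: A1 gives 1 transaction, not 2
E: A1 gives 5 transactions, not 2
B: all counts match (2,1)

Answer: B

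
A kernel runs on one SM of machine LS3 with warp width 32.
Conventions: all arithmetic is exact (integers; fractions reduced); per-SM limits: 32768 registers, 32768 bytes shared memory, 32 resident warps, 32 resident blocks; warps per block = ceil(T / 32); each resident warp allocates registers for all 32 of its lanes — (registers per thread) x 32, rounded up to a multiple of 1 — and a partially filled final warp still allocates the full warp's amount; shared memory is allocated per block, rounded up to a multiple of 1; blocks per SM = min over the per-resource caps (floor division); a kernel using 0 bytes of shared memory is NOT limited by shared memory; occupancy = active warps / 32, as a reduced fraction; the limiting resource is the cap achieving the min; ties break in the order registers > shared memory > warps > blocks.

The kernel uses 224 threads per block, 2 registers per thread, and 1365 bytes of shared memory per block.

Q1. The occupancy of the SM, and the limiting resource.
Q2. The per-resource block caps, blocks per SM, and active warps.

Answer: occupancy 7/8, limited by warps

registers: 73 blocks
shared memory: 24 blocks
warps: 4 blocks
blocks: 32 blocks

Answer: 4 blocks, 28 active warps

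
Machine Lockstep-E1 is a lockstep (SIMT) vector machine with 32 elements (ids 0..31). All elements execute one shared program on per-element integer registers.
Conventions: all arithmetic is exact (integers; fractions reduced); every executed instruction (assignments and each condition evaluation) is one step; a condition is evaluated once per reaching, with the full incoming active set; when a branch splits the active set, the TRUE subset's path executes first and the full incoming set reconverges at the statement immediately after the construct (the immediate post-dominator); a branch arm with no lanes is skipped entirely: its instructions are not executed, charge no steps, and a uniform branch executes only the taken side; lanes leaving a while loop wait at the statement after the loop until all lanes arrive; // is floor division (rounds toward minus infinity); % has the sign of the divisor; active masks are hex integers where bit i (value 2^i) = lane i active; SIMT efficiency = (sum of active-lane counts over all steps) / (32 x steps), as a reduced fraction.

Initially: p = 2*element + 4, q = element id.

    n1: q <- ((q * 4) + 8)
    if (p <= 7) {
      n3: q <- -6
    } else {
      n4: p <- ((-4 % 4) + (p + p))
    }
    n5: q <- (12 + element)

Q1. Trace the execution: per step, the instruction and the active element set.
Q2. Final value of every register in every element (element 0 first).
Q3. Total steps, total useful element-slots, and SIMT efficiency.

step 0: q <- ((q * 4) + 8)           0xffffffff
step 1: eval (p <= 7)                0xffffffff
step 2: q <- -6                      0x00000003
step 3: p <- ((-4 % 4) + (p + p))    0xfffffffc
step 4: q <- (12 + element)          0xffffffff

Answer: 5 steps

p: 4,6,16,20,24,28,32,36,40,44,48,52,56,60,64,68,72,76,80,84,88,92,96,100,104,108,112,116,120,124,128,132
q: 12,13,14,15,16,17,18,19,20,21,22,23,24,25,26,27,28,29,30,31,32,33,34,35,36,37,38,39,40,41,42,43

steps = 5; useful = 128; efficiency = 128/160 = 4/5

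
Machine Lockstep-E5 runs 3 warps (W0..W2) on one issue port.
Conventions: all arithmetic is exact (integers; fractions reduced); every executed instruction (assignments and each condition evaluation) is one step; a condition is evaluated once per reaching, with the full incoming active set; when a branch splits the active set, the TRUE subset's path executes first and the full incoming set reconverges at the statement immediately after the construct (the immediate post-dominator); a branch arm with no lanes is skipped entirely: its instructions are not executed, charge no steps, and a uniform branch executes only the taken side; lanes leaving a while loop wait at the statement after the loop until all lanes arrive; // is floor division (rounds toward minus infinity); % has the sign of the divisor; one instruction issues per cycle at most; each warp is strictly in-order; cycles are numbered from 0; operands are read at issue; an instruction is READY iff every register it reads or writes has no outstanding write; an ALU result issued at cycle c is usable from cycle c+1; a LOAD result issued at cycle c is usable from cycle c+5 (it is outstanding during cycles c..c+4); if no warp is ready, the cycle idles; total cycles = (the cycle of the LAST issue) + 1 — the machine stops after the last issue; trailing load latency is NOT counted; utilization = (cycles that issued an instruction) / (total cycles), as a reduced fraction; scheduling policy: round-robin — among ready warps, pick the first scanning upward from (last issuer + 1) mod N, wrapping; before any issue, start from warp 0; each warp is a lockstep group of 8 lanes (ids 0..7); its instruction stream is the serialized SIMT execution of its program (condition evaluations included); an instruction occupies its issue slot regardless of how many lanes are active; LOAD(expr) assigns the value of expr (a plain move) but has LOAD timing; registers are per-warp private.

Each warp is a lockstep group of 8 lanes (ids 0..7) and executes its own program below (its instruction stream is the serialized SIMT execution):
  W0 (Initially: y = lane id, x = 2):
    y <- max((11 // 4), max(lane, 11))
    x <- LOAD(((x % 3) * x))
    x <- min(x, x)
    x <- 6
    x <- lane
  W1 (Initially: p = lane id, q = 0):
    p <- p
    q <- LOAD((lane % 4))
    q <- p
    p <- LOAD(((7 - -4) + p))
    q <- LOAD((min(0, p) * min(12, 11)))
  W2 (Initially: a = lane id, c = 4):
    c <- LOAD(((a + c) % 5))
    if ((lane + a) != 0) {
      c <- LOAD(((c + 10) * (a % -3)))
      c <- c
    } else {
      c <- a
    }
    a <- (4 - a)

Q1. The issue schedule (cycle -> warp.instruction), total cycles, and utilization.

cycle 0: W0.I0
cycle 1: W1.I0
cycle 2: W2.I0
cycle 3: W0.I1
cycle 4: W1.I1
cycle 5: W2.I1
cycle 6: idle
cycle 7: W2.I2
cycle 8: W0.I2
cycle 9: W1.I2
cycle 10: W0.I3
cycle 11: W1.I3
cycle 12: W2.I3
cycle 13: W0.I4
cycle 14: W2.I4
cycle 15: W2.I5
cycle 16: W1.I4

Answer: 17 cycles, utilization 16/17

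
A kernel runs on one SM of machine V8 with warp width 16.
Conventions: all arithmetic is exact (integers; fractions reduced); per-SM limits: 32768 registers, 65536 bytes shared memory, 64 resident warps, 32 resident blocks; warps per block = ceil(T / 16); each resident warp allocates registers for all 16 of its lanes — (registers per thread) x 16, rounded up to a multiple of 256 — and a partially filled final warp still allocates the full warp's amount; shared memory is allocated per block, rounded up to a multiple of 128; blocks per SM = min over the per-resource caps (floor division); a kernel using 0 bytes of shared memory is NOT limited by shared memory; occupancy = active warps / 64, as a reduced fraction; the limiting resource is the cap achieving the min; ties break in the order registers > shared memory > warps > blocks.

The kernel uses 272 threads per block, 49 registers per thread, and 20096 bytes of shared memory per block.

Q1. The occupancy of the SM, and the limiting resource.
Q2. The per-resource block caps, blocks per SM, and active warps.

Answer: occupancy 17/64, limited by registers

registers: 1 block
shared memory: 3 blocks
warps: 3 blocks
blocks: 32 blocks

Answer: 1 block, 17 active warps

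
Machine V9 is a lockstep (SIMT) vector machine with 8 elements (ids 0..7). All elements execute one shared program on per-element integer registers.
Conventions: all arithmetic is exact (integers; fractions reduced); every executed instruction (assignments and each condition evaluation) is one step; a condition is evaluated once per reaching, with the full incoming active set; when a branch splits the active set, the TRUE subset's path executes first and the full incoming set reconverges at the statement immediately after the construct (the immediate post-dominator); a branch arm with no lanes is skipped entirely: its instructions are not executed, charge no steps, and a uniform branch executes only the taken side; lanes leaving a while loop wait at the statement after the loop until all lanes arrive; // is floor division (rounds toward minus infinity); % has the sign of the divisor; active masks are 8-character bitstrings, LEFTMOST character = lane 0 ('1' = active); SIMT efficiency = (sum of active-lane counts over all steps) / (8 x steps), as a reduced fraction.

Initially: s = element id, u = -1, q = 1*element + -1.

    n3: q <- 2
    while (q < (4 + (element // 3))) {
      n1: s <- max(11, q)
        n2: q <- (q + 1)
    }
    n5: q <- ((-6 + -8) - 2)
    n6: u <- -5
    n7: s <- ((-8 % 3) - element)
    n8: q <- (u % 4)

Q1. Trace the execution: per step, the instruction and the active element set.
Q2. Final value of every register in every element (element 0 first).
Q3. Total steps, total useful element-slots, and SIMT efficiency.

step 0: q <- 2                       11111111
step 1: eval (q < (4 + (element // 3))) 11111111
step 2: s <- max(11, q)              11111111
step 3: q <- (q + 1)                 11111111
step 4: eval (q < (4 + (element // 3))) 11111111
step 5: s <- max(11, q)              11111111
step 6: q <- (q + 1)                 11111111
step 7: eval (q < (4 + (element // 3))) 11111111
step 8: s <- max(11, q)              00011111
step 9: q <- (q + 1)                 00011111
step 10: eval (q < (4 + (element // 3))) 00011111
step 11: s <- max(11, q)              00000011
step 12: q <- (q + 1)                 00000011
step 13: eval (q < (4 + (element // 3))) 00000011
step 14: q <- ((-6 + -8) - 2)         11111111
step 15: u <- -5                      11111111
step 16: s <- ((-8 % 3) - element)    11111111
step 17: q <- (u % 4)                 11111111

Answer: 18 steps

s: 1,0,-1,-2,-3,-4,-5,-6
u: -5,-5,-5,-5,-5,-5,-5,-5
q: 3,3,3,3,3,3,3,3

steps = 18; useful = 117; efficiency = 117/144 = 13/16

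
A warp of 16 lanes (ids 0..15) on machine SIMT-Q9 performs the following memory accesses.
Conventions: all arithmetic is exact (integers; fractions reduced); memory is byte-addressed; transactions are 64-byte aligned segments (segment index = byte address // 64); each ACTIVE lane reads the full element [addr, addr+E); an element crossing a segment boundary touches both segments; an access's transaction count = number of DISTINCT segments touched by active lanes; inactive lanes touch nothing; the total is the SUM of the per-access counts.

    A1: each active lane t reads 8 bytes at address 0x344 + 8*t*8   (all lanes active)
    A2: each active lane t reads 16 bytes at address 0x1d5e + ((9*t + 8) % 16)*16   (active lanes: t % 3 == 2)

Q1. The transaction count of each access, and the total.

A1: 16 transactions
A2: 4 transactions

Answer: 16,4; total 20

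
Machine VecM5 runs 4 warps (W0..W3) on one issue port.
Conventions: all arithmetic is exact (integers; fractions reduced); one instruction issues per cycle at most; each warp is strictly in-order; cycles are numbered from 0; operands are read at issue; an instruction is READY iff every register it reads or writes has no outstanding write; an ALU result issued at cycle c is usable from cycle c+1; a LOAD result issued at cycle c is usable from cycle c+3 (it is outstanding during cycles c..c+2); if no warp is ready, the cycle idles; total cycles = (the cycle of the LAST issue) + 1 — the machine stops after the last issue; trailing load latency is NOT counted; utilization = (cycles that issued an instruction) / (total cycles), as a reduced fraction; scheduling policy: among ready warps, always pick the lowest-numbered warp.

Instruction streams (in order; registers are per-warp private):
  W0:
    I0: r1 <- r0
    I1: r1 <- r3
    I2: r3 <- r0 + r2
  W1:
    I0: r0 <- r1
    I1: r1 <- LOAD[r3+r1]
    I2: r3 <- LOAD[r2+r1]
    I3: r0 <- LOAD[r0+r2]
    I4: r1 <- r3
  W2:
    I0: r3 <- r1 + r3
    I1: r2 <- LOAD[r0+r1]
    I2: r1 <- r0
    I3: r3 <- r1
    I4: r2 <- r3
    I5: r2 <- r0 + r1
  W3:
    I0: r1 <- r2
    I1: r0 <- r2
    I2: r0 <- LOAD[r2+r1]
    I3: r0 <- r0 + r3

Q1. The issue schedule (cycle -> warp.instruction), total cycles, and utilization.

cycle 0: W0.I0
cycle 1: W0.I1
cycle 2: W0.I2
cycle 3: W1.I0
cycle 4: W1.I1
cycle 5: W2.I0
cycle 6: W2.I1
cycle 7: W1.I2
cycle 8: W1.I3
cycle 9: W2.I2
cycle 10: W1.I4
cycle 11: W2.I3
cycle 12: W2.I4
cycle 13: W2.I5
cycle 14: W3.I0
cycle 15: W3.I1
cycle 16: W3.I2
cycle 17: idle
cycle 18: idle
cycle 19: W3.I3

Answer: 20 cycles, utilization 9/10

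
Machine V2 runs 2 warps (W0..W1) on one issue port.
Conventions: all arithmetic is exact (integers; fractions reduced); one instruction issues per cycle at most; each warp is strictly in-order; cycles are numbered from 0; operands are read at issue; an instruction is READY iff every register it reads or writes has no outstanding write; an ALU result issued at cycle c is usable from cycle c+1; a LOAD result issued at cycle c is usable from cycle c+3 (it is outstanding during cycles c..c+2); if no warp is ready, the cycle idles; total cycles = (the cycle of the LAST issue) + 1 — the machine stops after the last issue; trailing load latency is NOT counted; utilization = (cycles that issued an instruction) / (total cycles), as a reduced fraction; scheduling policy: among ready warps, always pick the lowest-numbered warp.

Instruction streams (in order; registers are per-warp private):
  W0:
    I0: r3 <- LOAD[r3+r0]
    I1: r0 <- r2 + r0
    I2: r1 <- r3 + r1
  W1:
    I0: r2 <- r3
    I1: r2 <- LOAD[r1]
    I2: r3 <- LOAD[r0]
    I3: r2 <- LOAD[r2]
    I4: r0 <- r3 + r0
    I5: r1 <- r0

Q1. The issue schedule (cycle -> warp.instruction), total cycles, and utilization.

cycle 0: W0.I0
cycle 1: W0.I1
cycle 2: W1.I0
cycle 3: W0.I2
cycle 4: W1.I1
cycle 5: W1.I2
cycle 6: idle
cycle 7: W1.I3
cycle 8: W1.I4
cycle 9: W1.I5

Answer: 10 cycles, utilization 9/10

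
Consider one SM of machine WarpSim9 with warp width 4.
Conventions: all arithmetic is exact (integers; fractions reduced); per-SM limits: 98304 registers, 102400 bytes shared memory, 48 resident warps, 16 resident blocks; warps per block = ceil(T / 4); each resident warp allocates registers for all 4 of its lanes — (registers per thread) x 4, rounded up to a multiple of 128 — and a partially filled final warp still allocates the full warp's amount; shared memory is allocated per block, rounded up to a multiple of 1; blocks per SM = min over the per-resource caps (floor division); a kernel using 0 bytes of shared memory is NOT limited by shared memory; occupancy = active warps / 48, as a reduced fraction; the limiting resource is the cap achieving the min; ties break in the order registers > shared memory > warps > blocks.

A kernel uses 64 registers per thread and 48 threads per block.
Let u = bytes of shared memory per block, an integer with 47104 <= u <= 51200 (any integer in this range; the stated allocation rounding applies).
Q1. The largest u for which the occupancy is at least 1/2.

Answer: u = 51200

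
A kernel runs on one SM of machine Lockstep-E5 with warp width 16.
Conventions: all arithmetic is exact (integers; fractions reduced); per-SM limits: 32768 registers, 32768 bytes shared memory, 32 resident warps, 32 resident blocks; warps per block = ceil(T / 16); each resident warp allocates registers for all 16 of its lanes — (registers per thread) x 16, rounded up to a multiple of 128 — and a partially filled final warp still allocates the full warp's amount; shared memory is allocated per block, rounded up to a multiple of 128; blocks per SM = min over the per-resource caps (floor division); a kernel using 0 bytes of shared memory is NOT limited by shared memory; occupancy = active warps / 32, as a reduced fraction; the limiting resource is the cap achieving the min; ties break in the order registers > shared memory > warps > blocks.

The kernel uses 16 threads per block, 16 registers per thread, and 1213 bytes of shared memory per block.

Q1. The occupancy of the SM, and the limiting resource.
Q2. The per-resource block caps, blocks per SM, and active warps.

Answer: occupancy 25/32, limited by shared memory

registers: 128 blocks
shared memory: 25 blocks
warps: 32 blocks
blocks: 32 blocks

Answer: 25 blocks, 25 active warps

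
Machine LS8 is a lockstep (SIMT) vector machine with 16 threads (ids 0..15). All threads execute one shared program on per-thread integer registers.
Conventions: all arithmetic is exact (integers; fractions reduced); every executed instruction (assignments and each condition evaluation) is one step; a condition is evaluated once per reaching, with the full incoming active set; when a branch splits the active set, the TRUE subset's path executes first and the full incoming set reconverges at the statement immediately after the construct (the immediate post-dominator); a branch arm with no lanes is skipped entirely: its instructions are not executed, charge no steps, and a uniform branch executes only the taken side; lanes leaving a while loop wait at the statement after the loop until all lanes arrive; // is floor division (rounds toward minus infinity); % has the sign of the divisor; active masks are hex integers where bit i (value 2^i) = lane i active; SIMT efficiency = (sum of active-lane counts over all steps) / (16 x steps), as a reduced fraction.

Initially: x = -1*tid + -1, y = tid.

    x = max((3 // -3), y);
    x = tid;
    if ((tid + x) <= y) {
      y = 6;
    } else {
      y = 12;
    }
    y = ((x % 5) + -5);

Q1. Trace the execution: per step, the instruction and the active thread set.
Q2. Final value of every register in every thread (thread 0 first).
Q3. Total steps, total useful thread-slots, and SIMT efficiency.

step 0: x <- max((3 // -3), y)       0xffff
step 1: x <- tid                     0xffff
step 2: eval ((tid + x) <= y)        0xffff
step 3: y <- 6                       0x0001
step 4: y <- 12                      0xfffe
step 5: y <- ((x % 5) + -5)          0xffff

Answer: 6 steps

x: 0,1,2,3,4,5,6,7,8,9,10,11,12,13,14,15
y: -5,-4,-3,-2,-1,-5,-4,-3,-2,-1,-5,-4,-3,-2,-1,-5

steps = 6; useful = 80; efficiency = 80/96 = 5/6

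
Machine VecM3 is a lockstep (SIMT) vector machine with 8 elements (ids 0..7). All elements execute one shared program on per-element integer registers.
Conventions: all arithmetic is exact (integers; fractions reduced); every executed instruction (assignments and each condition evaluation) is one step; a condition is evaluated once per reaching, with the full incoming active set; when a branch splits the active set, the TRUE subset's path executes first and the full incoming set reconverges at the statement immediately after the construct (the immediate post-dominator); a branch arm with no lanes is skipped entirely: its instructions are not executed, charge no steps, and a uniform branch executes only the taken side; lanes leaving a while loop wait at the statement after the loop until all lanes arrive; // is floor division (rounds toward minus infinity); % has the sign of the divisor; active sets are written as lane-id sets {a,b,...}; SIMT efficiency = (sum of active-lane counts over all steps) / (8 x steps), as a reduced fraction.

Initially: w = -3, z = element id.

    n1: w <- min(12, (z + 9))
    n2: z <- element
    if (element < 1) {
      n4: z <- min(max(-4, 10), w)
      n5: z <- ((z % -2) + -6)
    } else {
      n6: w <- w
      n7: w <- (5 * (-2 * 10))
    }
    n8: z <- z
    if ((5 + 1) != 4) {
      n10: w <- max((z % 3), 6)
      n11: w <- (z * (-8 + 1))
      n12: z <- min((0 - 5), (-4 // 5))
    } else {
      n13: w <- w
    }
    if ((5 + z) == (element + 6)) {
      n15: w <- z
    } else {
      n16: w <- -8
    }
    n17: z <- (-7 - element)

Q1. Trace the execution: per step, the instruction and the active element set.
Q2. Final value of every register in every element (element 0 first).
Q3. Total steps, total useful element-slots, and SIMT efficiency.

step 0: w <- min(12, (z + 9))        {0,1,2,3,4,5,6,7}
step 1: z <- element                 {0,1,2,3,4,5,6,7}
step 2: eval (element < 1)           {0,1,2,3,4,5,6,7}
step 3: z <- min(max(-4, 10), w)     {0}
step 4: z <- ((z % -2) + -6)         {0}
step 5: w <- w                       {1,2,3,4,5,6,7}
step 6: w <- (5 * (-2 * 10))         {1,2,3,4,5,6,7}
step 7: z <- z                       {0,1,2,3,4,5,6,7}
step 8: eval ((5 + 1) != 4)          {0,1,2,3,4,5,6,7}
step 9: w <- max((z % 3), 6)         {0,1,2,3,4,5,6,7}
step 10: w <- (z * (-8 + 1))          {0,1,2,3,4,5,6,7}
step 11: z <- min((0 - 5), (-4 // 5)) {0,1,2,3,4,5,6,7}
step 12: eval ((5 + z) == (element + 6)) {0,1,2,3,4,5,6,7}
step 13: w <- -8                      {0,1,2,3,4,5,6,7}
step 14: z <- (-7 - element)          {0,1,2,3,4,5,6,7}

Answer: 15 steps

w: -8,-8,-8,-8,-8,-8,-8,-8
z: -7,-8,-9,-10,-11,-12,-13,-14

steps = 15; useful = 104; efficiency = 104/120 = 13/15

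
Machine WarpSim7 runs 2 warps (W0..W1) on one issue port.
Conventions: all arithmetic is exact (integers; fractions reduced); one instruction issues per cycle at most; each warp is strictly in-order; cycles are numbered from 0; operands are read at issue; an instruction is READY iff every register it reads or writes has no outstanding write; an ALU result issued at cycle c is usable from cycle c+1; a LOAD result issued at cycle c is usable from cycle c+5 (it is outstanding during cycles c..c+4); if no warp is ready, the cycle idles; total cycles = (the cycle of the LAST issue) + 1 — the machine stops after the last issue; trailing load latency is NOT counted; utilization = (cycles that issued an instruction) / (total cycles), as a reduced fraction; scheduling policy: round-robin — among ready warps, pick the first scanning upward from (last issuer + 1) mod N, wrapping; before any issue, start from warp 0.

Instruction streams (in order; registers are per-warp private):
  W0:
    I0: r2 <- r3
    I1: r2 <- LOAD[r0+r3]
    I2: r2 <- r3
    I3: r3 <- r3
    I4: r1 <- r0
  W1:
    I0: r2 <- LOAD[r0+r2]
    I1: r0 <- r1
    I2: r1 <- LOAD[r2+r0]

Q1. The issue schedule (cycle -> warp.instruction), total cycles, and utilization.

cycle 0: W0.I0
cycle 1: W1.I0
cycle 2: W0.I1
cycle 3: W1.I1
cycle 4: idle
cycle 5: idle
cycle 6: W1.I2
cycle 7: W0.I2
cycle 8: W0.I3
cycle 9: W0.I4

Answer: 10 cycles, utilization 4/5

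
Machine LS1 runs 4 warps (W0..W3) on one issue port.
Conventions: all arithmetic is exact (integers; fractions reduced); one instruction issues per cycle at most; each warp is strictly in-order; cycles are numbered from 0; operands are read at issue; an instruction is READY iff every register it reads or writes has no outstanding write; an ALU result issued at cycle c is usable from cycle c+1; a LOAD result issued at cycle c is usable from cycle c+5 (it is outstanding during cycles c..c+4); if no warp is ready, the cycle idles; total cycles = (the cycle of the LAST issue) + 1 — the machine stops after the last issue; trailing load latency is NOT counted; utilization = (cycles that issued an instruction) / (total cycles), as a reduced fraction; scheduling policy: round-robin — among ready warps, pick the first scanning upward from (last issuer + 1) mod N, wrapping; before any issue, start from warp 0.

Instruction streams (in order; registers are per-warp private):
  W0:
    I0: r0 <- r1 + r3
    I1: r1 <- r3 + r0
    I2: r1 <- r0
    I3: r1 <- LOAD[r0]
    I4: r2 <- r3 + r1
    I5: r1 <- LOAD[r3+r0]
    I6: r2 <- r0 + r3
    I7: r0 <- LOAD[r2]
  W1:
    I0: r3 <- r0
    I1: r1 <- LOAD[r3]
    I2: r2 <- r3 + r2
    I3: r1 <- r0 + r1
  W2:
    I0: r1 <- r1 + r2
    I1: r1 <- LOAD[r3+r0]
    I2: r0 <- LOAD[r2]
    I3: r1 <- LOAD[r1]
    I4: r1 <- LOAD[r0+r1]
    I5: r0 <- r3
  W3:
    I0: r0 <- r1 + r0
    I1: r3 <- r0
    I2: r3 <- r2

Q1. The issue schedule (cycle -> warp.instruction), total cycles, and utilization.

cycle 0: W0.I0
cycle 1: W1.I0
cycle 2: W2.I0
cycle 3: W3.I0
cycle 4: W0.I1
cycle 5: W1.I1
cycle 6: W2.I1
cycle 7: W3.I1
cycle 8: W0.I2
cycle 9: W1.I2
cycle 10: W2.I2
cycle 11: W3.I2
cycle 12: W0.I3
cycle 13: W1.I3
cycle 14: W2.I3
cycle 15: idle
cycle 16: idle
cycle 17: W0.I4
cycle 18: W0.I5
cycle 19: W2.I4
cycle 20: W0.I6
cycle 21: W2.I5
cycle 22: W0.I7

Answer: 23 cycles, utilization 21/23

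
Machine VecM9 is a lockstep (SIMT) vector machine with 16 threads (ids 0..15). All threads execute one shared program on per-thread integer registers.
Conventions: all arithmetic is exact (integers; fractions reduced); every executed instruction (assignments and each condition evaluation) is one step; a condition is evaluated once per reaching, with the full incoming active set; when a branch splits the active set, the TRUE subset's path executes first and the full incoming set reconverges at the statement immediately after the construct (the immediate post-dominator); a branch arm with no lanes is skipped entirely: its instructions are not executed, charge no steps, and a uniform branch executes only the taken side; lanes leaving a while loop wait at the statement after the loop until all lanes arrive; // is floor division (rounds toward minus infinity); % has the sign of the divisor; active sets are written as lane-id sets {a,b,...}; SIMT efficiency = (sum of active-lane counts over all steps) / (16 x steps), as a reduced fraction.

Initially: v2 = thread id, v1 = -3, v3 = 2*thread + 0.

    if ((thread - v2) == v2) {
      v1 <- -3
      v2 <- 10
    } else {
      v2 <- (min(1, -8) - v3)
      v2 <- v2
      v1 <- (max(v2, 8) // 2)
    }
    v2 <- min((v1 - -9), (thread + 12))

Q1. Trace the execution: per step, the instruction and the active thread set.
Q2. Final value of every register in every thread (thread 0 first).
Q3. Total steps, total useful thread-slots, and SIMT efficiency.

step 0: eval ((thread - v2) == v2)   {0,1,2,3,4,5,6,7,8,9,10,11,12,13,14,15}
step 1: v1 <- -3                     {0}
step 2: v2 <- 10                     {0}
step 3: v2 <- (min(1, -8) - v3)      {1,2,3,4,5,6,7,8,9,10,11,12,13,14,15}
step 4: v2 <- v2                     {1,2,3,4,5,6,7,8,9,10,11,12,13,14,15}
step 5: v1 <- (max(v2, 8) // 2)      {1,2,3,4,5,6,7,8,9,10,11,12,13,14,15}
step 6: v2 <- min((v1 - -9), (thread + 12)) {0,1,2,3,4,5,6,7,8,9,10,11,12,13,14,15}

Answer: 7 steps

v2: 6,13,13,13,13,13,13,13,13,13,13,13,13,13,13,13
v1: -3,4,4,4,4,4,4,4,4,4,4,4,4,4,4,4
v3: 0,2,4,6,8,10,12,14,16,18,20,22,24,26,28,30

steps = 7; useful = 79; efficiency = 79/112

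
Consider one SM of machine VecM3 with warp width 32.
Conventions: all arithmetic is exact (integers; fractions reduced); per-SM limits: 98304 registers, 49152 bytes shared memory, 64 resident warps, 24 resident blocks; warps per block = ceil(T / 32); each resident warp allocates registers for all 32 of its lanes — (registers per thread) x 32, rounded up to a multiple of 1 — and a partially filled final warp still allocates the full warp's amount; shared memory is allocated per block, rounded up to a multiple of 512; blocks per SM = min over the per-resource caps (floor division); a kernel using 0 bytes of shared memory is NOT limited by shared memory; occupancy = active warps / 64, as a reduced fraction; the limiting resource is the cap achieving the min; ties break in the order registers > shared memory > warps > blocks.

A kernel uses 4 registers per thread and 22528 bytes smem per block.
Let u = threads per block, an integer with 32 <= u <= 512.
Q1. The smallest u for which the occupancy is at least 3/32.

Answer: u = 65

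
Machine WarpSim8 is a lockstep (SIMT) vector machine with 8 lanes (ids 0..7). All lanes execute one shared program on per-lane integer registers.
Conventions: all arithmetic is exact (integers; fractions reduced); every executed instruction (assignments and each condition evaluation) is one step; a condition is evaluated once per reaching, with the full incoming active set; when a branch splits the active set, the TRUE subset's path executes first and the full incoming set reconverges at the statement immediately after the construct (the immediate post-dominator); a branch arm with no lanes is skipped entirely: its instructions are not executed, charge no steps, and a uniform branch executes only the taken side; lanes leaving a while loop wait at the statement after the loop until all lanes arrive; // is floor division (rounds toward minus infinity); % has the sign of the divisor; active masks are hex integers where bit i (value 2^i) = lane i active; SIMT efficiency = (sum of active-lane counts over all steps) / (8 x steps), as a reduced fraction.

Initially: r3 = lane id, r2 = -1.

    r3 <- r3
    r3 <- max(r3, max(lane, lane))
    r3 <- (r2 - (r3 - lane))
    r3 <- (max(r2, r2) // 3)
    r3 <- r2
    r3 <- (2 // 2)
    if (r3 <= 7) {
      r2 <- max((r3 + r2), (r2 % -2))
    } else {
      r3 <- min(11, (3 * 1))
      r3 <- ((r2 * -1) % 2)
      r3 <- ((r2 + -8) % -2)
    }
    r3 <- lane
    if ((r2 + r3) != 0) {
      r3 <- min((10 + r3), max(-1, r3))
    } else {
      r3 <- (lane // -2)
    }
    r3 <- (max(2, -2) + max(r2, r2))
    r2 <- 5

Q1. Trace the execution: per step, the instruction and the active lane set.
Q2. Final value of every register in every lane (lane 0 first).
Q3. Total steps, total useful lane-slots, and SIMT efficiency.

step 0: r3 <- r3                     0xff
step 1: r3 <- max(r3, max(lane, lane)) 0xff
step 2: r3 <- (r2 - (r3 - lane))     0xff
step 3: r3 <- (max(r2, r2) // 3)     0xff
step 4: r3 <- r2                     0xff
step 5: r3 <- (2 // 2)               0xff
step 6: eval (r3 <= 7)               0xff
step 7: r2 <- max((r3 + r2), (r2 % -2)) 0xff
step 8: r3 <- lane                   0xff
step 9: eval ((r2 + r3) != 0)        0xff
step 10: r3 <- min((10 + r3), max(-1, r3)) 0xfe
step 11: r3 <- (lane // -2)           0x01
step 12: r3 <- (max(2, -2) + max(r2, r2)) 0xff
step 13: r2 <- 5                      0xff

Answer: 14 steps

r3: 2,2,2,2,2,2,2,2
r2: 5,5,5,5,5,5,5,5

steps = 14; useful = 104; efficiency = 104/112 = 13/14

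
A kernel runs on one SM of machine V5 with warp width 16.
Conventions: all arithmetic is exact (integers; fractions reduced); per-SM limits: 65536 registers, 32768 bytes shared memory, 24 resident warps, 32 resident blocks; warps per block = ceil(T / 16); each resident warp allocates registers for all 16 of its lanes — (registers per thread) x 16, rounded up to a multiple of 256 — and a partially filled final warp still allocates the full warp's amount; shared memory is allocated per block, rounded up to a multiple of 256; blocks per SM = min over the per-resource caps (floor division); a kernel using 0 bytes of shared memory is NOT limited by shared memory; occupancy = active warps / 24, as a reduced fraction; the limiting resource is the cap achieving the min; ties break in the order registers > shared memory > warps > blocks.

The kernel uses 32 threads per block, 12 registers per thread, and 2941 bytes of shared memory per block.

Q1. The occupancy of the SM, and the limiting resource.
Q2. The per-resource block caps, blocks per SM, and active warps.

Answer: occupancy 5/6, limited by shared memory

registers: 128 blocks
shared memory: 10 blocks
warps: 12 blocks
blocks: 32 blocks

Answer: 10 blocks, 20 active warps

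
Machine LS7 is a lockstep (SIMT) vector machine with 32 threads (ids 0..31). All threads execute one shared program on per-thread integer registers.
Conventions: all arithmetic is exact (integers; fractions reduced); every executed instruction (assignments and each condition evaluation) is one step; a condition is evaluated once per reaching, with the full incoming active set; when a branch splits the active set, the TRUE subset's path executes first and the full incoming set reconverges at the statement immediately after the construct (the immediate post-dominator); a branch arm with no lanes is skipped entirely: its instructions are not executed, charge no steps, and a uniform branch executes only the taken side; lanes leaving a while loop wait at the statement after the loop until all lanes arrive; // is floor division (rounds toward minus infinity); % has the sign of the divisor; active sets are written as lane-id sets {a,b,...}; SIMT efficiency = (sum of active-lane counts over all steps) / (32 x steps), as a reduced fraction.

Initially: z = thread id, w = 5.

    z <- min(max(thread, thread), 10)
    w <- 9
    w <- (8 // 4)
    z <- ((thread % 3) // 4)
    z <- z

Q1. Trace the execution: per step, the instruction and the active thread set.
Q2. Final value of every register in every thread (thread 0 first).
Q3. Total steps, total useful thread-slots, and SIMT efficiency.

step 0: z <- min(max(thread, thread), 10) {0,1,2,3,4,5,6,7,8,9,10,11,12,13,14,15,16,17,18,19,20,21,22,23,24,25,26,27,28,29,30,31}
step 1: w <- 9                       {0,1,2,3,4,5,6,7,8,9,10,11,12,13,14,15,16,17,18,19,20,21,22,23,24,25,26,27,28,29,30,31}
step 2: w <- (8 // 4)                {0,1,2,3,4,5,6,7,8,9,10,11,12,13,14,15,16,17,18,19,20,21,22,23,24,25,26,27,28,29,30,31}
step 3: z <- ((thread % 3) // 4)     {0,1,2,3,4,5,6,7,8,9,10,11,12,13,14,15,16,17,18,19,20,21,22,23,24,25,26,27,28,29,30,31}
step 4: z <- z                       {0,1,2,3,4,5,6,7,8,9,10,11,12,13,14,15,16,17,18,19,20,21,22,23,24,25,26,27,28,29,30,31}

Answer: 5 steps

z: 0,0,0,0,0,0,0,0,0,0,0,0,0,0,0,0,0,0,0,0,0,0,0,0,0,0,0,0,0,0,0,0
w: 2,2,2,2,2,2,2,2,2,2,2,2,2,2,2,2,2,2,2,2,2,2,2,2,2,2,2,2,2,2,2,2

steps = 5; useful = 160; efficiency = 160/160 = 1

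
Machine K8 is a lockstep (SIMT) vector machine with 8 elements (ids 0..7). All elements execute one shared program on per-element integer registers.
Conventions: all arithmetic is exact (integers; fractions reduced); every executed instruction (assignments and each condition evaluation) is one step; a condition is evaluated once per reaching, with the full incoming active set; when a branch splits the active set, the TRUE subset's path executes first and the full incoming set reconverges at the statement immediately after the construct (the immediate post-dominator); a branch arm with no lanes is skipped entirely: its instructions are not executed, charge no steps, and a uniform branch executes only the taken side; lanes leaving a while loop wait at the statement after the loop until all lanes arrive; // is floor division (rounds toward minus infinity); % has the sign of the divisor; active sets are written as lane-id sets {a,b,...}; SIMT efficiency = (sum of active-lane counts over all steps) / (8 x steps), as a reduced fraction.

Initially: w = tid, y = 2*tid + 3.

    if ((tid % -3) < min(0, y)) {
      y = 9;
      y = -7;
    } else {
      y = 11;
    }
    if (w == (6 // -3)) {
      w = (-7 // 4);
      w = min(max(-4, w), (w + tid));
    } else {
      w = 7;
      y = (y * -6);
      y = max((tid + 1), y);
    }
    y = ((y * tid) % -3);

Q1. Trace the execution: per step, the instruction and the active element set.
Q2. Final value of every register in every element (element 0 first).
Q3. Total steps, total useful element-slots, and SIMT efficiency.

step 0: eval ((tid % -3) < min(0, y)) {0,1,2,3,4,5,6,7}
step 1: y <- 9                       {1,2,4,5,7}
step 2: y <- -7                      {1,2,4,5,7}
step 3: y <- 11                      {0,3,6}
step 4: eval (w == (6 // -3))        {0,1,2,3,4,5,6,7}
step 5: w <- 7                       {0,1,2,3,4,5,6,7}
step 6: y <- (y * -6)                {0,1,2,3,4,5,6,7}
step 7: y <- max((tid + 1), y)       {0,1,2,3,4,5,6,7}
step 8: y <- ((y * tid) % -3)        {0,1,2,3,4,5,6,7}

Answer: 9 steps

w: 7,7,7,7,7,7,7,7
y: 0,0,0,0,0,0,0,0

steps = 9; useful = 61; efficiency = 61/72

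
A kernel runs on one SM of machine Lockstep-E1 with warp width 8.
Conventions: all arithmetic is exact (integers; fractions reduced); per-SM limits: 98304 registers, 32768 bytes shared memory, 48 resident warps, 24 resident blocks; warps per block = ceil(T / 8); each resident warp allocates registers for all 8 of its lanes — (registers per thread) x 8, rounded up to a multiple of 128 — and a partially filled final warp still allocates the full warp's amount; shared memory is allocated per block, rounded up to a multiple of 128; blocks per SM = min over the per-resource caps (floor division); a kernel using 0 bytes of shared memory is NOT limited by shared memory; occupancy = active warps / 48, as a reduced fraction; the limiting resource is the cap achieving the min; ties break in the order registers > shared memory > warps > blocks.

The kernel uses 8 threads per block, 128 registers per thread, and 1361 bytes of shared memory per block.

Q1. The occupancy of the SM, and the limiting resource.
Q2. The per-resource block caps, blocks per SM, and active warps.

Answer: occupancy 23/48, limited by shared memory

registers: 96 blocks
shared memory: 23 blocks
warps: 48 blocks
blocks: 24 blocks

Answer: 23 blocks, 23 active warps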